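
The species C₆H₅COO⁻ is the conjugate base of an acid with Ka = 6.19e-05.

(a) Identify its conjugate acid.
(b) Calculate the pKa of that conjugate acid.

(a) The conjugate acid is formed by adding one H⁺ to C₆H₅COO⁻, giving C₆H₅COOH. (b) pKa = -log(Ka) = -log(6.19e-05) = 4.21.

Conjugate acid: C₆H₅COOH; pK_a = 4.21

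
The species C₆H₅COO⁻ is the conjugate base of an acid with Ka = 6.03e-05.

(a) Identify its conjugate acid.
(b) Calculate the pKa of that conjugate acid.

(a) The conjugate acid is formed by adding one H⁺ to C₆H₅COO⁻, giving C₆H₅COOH. (b) pKa = -log(Ka) = -log(6.03e-05) = 4.22.

Conjugate acid: C₆H₅COOH; pK_a = 4.22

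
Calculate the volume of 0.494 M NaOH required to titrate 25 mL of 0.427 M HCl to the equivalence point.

At equivalence: moles acid = moles base. moles HCl = 0.427 × 25/1000 = 0.01067 mol. V_base = moles / 0.494 × 1000 = 21.6 mL.

V_{base} = 21.6 mL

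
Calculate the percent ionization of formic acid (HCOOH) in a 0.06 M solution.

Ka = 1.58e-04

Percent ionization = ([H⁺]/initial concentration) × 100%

Using Ka equilibrium: x² + Ka×x - Ka×C = 0. Solving: [H⁺] = 3.0010e-03. Percent = (3.0010e-03/0.06) × 100

Percent ionization = 5%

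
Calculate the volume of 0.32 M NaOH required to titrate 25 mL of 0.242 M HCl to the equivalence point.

At equivalence: moles acid = moles base. moles HCl = 0.242 × 25/1000 = 0.00605 mol. V_base = moles / 0.32 × 1000 = 18.9 mL.

V_{base} = 18.9 mL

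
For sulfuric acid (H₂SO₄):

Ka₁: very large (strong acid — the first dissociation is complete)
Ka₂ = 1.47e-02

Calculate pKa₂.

pKa₂ = -log(Ka₂) = -log(1.47e-02) = 1.83.

pK_{a2} = 1.83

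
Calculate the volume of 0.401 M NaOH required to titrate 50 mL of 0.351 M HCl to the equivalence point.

At equivalence: moles acid = moles base. moles HCl = 0.351 × 50/1000 = 0.01755 mol. V_base = moles / 0.401 × 1000 = 43.8 mL.

V_{base} = 43.8 mL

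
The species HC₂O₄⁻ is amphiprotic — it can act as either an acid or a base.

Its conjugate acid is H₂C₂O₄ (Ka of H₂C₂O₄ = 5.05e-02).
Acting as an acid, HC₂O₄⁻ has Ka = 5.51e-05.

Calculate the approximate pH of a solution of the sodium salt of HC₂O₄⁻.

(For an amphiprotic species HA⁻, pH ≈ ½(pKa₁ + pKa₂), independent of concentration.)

pKa₁ = -log(5.05e-02) = 1.30; pKa₂ = -log(5.51e-05) = 4.26. For an amphiprotic species, pH ≈ ½(pKa₁ + pKa₂) = ½(1.30 + 4.26) = 2.78.

pH = 2.78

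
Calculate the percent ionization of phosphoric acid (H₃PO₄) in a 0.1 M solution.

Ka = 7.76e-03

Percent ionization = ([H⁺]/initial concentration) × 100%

Using Ka equilibrium: x² + Ka×x - Ka×C = 0. Solving: [H⁺] = 2.4246e-02. Percent = (2.4246e-02/0.1) × 100

Percent ionization = 24.2%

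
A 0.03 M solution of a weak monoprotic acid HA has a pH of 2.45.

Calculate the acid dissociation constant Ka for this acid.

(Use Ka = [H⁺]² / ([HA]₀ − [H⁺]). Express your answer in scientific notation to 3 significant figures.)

[H⁺] = 10^(−pH) = 10^(−2.45) = 3.548e-03 M. For HA ⇌ H⁺ + A⁻, Ka = [H⁺][A⁻]/[HA] = [H⁺]² / ([HA]₀ − [H⁺]) = (3.548e-03)² / (0.03 − 3.548e-03) = 4.76e-04.

K_a = 4.76e-04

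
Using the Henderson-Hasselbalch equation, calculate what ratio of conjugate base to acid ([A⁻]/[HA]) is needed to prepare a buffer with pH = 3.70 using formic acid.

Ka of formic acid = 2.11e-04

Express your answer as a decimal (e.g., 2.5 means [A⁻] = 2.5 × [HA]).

pKa = -log(2.11e-04) = 3.6757. pH = pKa + log([A⁻]/[HA]), so log([A⁻]/[HA]) = pH − pKa = 3.70 − 3.6757 = 0.0243. [A⁻]/[HA] = 10^(0.0243) = 1.06

[A⁻]/[HA] = 1.06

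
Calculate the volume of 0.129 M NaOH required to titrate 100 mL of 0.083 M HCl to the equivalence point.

At equivalence: moles acid = moles base. moles HCl = 0.083 × 100/1000 = 0.0083 mol. V_base = moles / 0.129 × 1000 = 64.3 mL.

V_{base} = 64.3 mL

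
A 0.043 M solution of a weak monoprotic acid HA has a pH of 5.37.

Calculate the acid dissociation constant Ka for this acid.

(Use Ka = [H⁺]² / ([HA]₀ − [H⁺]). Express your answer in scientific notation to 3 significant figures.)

[H⁺] = 10^(−pH) = 10^(−5.37) = 4.266e-06 M. For HA ⇌ H⁺ + A⁻, Ka = [H⁺][A⁻]/[HA] = [H⁺]² / ([HA]₀ − [H⁺]) = (4.266e-06)² / (0.043 − 4.266e-06) = 4.23e-10.

K_a = 4.23e-10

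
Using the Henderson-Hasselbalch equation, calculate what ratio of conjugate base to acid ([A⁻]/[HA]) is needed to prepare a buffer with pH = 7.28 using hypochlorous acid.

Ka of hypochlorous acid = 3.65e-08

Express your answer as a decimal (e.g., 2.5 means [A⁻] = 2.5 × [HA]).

pKa = -log(3.65e-08) = 7.4377. pH = pKa + log([A⁻]/[HA]), so log([A⁻]/[HA]) = pH − pKa = 7.28 − 7.4377 = -0.1577. [A⁻]/[HA] = 10^(-0.1577) = 0.695

[A⁻]/[HA] = 0.695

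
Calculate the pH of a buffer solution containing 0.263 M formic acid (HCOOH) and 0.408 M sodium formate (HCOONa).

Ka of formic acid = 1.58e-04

pKa = -log(1.58e-04) = 3.80. pH = pKa + log([A⁻]/[HA]) = 3.80 + log(0.408/0.263)

pH = 3.99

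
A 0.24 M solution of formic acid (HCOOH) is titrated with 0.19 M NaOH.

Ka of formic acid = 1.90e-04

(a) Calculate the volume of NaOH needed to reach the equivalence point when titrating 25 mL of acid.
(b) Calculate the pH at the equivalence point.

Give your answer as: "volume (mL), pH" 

moles acid = 0.24 × 25/1000 = 0.006 mol; V_base = moles/0.19 × 1000 = 31.6 mL. At equivalence only the conjugate base is present: [A⁻] = 0.006/0.057 = 1.0605e-01 M. Kb = Kw/Ka = 5.26e-11; [OH⁻] = √(Kb × [A⁻]) = 2.3625e-06; pOH = 5.63; pH = 14 - pOH = 8.37.

V = 31.6 mL, pH = 8.37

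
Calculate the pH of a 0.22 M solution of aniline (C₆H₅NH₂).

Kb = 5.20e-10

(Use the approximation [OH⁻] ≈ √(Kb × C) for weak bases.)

[OH⁻] = √(Kb × C) = √(5.20e-10 × 0.22) = 1.0696e-05. pOH = 4.97, pH = 14 - pOH

pH = 9.03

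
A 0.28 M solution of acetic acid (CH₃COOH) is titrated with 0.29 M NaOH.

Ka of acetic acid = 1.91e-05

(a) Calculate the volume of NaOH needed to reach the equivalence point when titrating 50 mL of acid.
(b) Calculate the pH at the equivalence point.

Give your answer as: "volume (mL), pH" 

moles acid = 0.28 × 50/1000 = 0.014 mol; V_base = moles/0.29 × 1000 = 48.3 mL. At equivalence only the conjugate base is present: [A⁻] = 0.014/0.098 = 1.4246e-01 M. Kb = Kw/Ka = 5.24e-10; [OH⁻] = √(Kb × [A⁻]) = 8.6362e-06; pOH = 5.06; pH = 14 - pOH = 8.94.

V = 48.3 mL, pH = 8.94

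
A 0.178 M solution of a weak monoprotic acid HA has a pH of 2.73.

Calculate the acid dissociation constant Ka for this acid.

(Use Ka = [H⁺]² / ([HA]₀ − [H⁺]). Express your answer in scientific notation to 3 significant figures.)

[H⁺] = 10^(−pH) = 10^(−2.73) = 1.862e-03 M. For HA ⇌ H⁺ + A⁻, Ka = [H⁺][A⁻]/[HA] = [H⁺]² / ([HA]₀ − [H⁺]) = (1.862e-03)² / (0.178 − 1.862e-03) = 1.97e-05.

K_a = 1.97e-05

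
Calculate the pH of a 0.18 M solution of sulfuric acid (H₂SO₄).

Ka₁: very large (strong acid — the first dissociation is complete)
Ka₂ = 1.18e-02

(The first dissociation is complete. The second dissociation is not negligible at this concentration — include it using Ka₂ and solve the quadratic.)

First dissociation is complete: [H⁺]₀ = [HSO₄⁻]₀ = C = 0.18 M. Second dissociation HSO₄⁻ ⇌ H⁺ + SO₄²⁻: let x = [SO₄²⁻]. Ka₂ = (C + x)·x / (C − x) = 1.18e-02 → x² + (C + Ka₂)·x − Ka₂·C = 0 → x² + 0.19180·x − 2.124e-03 = 0. x = (−0.19180 + √(0.19180² + 4 × 2.124e-03)) / 2 = 1.0499e-02 M. [H⁺] = C + x = 0.18 + 1.0499e-02 = 1.9050e-01 M. pH = -log(1.9050e-01) = 0.72.

pH = 0.72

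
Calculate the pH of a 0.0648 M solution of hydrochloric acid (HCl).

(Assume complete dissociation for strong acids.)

[H⁺] = 0.0648 M for strong acid. pH = -log[H⁺] = -log(0.0648)

pH = 1.19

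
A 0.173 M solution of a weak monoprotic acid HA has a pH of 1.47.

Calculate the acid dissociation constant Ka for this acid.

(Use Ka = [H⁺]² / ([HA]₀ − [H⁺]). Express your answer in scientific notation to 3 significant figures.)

[H⁺] = 10^(−pH) = 10^(−1.47) = 3.388e-02 M. For HA ⇌ H⁺ + A⁻, Ka = [H⁺][A⁻]/[HA] = [H⁺]² / ([HA]₀ − [H⁺]) = (3.388e-02)² / (0.173 − 3.388e-02) = 8.25e-03.

K_a = 8.25e-03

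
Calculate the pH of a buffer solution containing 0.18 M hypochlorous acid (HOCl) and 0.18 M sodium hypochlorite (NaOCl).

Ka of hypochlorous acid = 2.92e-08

pKa = -log(2.92e-08) = 7.53. pH = pKa + log([A⁻]/[HA]) = 7.53 + log(0.18/0.18)

pH = 7.53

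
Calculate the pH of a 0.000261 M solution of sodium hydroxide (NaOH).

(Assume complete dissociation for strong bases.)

[OH⁻] = 0.000261 M for strong base. pOH = -log[OH⁻] = 3.58, pH = 14 - pOH

pH = 10.42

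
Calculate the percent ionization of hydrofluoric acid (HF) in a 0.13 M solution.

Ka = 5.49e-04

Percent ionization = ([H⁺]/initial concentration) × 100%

Using Ka equilibrium: x² + Ka×x - Ka×C = 0. Solving: [H⁺] = 8.1780e-03. Percent = (8.1780e-03/0.13) × 100

Percent ionization = 6.29%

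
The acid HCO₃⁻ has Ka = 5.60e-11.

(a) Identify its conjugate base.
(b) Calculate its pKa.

(a) The conjugate base is formed by removing one H⁺ from HCO₃⁻, giving CO₃²⁻. (b) pKa = -log(Ka) = -log(5.60e-11) = 10.25.

Conjugate base: CO₃²⁻; pK_a = 10.25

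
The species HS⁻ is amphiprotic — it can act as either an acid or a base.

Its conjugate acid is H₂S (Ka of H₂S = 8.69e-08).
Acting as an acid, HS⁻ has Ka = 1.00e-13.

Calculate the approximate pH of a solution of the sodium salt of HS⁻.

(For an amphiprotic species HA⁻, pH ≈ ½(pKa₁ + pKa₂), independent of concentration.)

pKa₁ = -log(8.69e-08) = 7.06; pKa₂ = -log(1.00e-13) = 13.00. For an amphiprotic species, pH ≈ ½(pKa₁ + pKa₂) = ½(7.06 + 13.00) = 10.03.

pH = 10.03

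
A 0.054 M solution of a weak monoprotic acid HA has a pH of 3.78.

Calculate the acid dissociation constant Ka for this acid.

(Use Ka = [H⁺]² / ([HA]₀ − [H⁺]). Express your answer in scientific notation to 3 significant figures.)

[H⁺] = 10^(−pH) = 10^(−3.78) = 1.660e-04 M. For HA ⇌ H⁺ + A⁻, Ka = [H⁺][A⁻]/[HA] = [H⁺]² / ([HA]₀ − [H⁺]) = (1.660e-04)² / (0.054 − 1.660e-04) = 5.12e-07.

K_a = 5.12e-07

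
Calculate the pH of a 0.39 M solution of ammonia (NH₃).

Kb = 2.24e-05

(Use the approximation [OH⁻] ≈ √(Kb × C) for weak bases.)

[OH⁻] = √(Kb × C) = √(2.24e-05 × 0.39) = 2.9557e-03. pOH = 2.53, pH = 14 - pOH

pH = 11.47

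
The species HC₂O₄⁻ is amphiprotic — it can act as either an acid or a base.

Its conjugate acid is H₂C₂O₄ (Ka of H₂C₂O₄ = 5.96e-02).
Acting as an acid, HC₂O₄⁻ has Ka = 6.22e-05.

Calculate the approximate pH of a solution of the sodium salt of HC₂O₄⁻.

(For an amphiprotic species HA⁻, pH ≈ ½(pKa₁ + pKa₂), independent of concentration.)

pKa₁ = -log(5.96e-02) = 1.22; pKa₂ = -log(6.22e-05) = 4.21. For an amphiprotic species, pH ≈ ½(pKa₁ + pKa₂) = ½(1.22 + 4.21) = 2.72.

pH = 2.72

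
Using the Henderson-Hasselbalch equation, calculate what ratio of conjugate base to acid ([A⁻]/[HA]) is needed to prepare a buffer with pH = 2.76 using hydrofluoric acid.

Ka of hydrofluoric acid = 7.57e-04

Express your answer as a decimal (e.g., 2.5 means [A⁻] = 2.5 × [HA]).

pKa = -log(7.57e-04) = 3.1209. pH = pKa + log([A⁻]/[HA]), so log([A⁻]/[HA]) = pH − pKa = 2.76 − 3.1209 = -0.3609. [A⁻]/[HA] = 10^(-0.3609) = 0.436

[A⁻]/[HA] = 0.436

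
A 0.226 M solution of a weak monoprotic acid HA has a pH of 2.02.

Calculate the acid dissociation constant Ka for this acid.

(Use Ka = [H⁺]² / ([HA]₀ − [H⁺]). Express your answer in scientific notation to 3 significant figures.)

[H⁺] = 10^(−pH) = 10^(−2.02) = 9.550e-03 M. For HA ⇌ H⁺ + A⁻, Ka = [H⁺][A⁻]/[HA] = [H⁺]² / ([HA]₀ − [H⁺]) = (9.550e-03)² / (0.226 − 9.550e-03) = 4.21e-04.

K_a = 4.21e-04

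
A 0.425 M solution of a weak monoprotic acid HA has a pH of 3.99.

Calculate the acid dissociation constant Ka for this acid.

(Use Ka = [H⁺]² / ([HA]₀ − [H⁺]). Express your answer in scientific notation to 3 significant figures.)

[H⁺] = 10^(−pH) = 10^(−3.99) = 1.023e-04 M. For HA ⇌ H⁺ + A⁻, Ka = [H⁺][A⁻]/[HA] = [H⁺]² / ([HA]₀ − [H⁺]) = (1.023e-04)² / (0.425 − 1.023e-04) = 2.46e-08.

K_a = 2.46e-08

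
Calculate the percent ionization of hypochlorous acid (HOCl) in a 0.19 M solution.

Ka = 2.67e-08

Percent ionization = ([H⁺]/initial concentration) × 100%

Using Ka equilibrium: x² + Ka×x - Ka×C = 0. Solving: [H⁺] = 7.1212e-05. Percent = (7.1212e-05/0.19) × 100

Percent ionization = 0.0375%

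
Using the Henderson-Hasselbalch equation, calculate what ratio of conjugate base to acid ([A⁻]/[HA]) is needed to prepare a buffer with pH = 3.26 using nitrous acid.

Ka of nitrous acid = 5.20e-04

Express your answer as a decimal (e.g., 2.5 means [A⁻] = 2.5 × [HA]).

pKa = -log(5.20e-04) = 3.2840. pH = pKa + log([A⁻]/[HA]), so log([A⁻]/[HA]) = pH − pKa = 3.26 − 3.2840 = -0.0240. [A⁻]/[HA] = 10^(-0.0240) = 0.946

[A⁻]/[HA] = 0.946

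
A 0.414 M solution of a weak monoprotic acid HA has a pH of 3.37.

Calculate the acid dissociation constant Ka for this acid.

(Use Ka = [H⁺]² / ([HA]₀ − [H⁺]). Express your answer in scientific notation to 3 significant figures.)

[H⁺] = 10^(−pH) = 10^(−3.37) = 4.266e-04 M. For HA ⇌ H⁺ + A⁻, Ka = [H⁺][A⁻]/[HA] = [H⁺]² / ([HA]₀ − [H⁺]) = (4.266e-04)² / (0.414 − 4.266e-04) = 4.40e-07.

K_a = 4.40e-07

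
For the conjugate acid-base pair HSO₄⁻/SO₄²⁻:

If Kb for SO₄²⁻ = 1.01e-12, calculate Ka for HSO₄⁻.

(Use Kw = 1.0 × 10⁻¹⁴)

For a conjugate pair Ka × Kb = Kw, so Ka = Kw/Kb = 1.0 × 10⁻¹⁴ / 1.01e-12 = 9.90e-03.

K_a = 9.90e-03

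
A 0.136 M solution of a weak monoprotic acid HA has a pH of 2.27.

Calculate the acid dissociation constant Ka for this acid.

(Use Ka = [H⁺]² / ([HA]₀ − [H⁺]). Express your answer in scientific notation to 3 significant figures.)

[H⁺] = 10^(−pH) = 10^(−2.27) = 5.370e-03 M. For HA ⇌ H⁺ + A⁻, Ka = [H⁺][A⁻]/[HA] = [H⁺]² / ([HA]₀ − [H⁺]) = (5.370e-03)² / (0.136 − 5.370e-03) = 2.21e-04.

K_a = 2.21e-04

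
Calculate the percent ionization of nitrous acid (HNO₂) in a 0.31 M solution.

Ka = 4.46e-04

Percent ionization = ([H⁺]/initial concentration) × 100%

Using Ka equilibrium: x² + Ka×x - Ka×C = 0. Solving: [H⁺] = 1.1538e-02. Percent = (1.1538e-02/0.31) × 100

Percent ionization = 3.72%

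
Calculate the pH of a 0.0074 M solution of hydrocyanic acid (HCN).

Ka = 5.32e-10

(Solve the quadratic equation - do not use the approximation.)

x² + Ka×x - Ka×C = 0. Using quadratic formula: [H⁺] = 1.9839e-06

pH = 5.70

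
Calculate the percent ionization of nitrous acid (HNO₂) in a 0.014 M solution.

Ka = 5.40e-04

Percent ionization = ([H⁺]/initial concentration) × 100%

Using Ka equilibrium: x² + Ka×x - Ka×C = 0. Solving: [H⁺] = 2.4928e-03. Percent = (2.4928e-03/0.014) × 100

Percent ionization = 17.8%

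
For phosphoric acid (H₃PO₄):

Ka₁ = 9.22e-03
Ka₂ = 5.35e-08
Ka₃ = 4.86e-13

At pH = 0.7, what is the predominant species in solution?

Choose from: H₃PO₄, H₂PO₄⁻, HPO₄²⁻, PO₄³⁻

pKa₁ = 2.04, pKa₂ = 7.27, pKa₃ = 12.31. For a polyprotic acid the predominant species crosses at each pKa: below pKa_n the protonated form dominates, above it the deprotonated form does. At pH = 0.7, the predominant species is H₃PO₄.

H₃PO₄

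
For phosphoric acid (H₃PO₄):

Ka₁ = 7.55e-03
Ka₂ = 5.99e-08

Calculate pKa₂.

pKa₂ = -log(Ka₂) = -log(5.99e-08) = 7.22.

pK_{a2} = 7.22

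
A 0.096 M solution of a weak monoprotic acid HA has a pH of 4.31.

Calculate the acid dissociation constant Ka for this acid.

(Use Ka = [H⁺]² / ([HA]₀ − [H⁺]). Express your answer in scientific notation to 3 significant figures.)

[H⁺] = 10^(−pH) = 10^(−4.31) = 4.898e-05 M. For HA ⇌ H⁺ + A⁻, Ka = [H⁺][A⁻]/[HA] = [H⁺]² / ([HA]₀ − [H⁺]) = (4.898e-05)² / (0.096 − 4.898e-05) = 2.50e-08.

K_a = 2.50e-08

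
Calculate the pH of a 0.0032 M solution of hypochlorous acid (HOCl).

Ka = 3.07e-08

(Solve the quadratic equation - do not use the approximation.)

x² + Ka×x - Ka×C = 0. Using quadratic formula: [H⁺] = 9.8963e-06

pH = 5.00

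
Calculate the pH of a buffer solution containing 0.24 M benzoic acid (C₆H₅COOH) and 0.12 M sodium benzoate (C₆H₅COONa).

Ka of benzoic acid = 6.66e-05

pKa = -log(6.66e-05) = 4.18. pH = pKa + log([A⁻]/[HA]) = 4.18 + log(0.12/0.24)

pH = 3.88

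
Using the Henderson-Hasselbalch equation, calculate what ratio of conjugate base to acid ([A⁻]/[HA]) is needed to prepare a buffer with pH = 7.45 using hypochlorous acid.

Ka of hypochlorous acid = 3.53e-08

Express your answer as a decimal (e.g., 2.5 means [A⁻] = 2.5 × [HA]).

pKa = -log(3.53e-08) = 7.4522. pH = pKa + log([A⁻]/[HA]), so log([A⁻]/[HA]) = pH − pKa = 7.45 − 7.4522 = -0.0022. [A⁻]/[HA] = 10^(-0.0022) = 0.995

[A⁻]/[HA] = 0.995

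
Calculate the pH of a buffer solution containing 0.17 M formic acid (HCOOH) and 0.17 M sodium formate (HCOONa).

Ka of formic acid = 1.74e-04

pKa = -log(1.74e-04) = 3.76. pH = pKa + log([A⁻]/[HA]) = 3.76 + log(0.17/0.17)

pH = 3.76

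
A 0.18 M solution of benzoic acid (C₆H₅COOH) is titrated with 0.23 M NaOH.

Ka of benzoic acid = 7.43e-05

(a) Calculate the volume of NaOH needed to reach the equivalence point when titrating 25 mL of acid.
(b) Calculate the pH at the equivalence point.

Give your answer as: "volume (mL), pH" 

moles acid = 0.18 × 25/1000 = 0.0045 mol; V_base = moles/0.23 × 1000 = 19.6 mL. At equivalence only the conjugate base is present: [A⁻] = 0.0045/0.045 = 1.0098e-01 M. Kb = Kw/Ka = 1.35e-10; [OH⁻] = √(Kb × [A⁻]) = 3.6865e-06; pOH = 5.43; pH = 14 - pOH = 8.57.

V = 19.6 mL, pH = 8.57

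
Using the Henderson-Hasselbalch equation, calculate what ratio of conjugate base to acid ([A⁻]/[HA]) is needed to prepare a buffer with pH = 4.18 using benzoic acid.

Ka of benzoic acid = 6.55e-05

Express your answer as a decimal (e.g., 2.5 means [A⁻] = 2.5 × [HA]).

pKa = -log(6.55e-05) = 4.1838. pH = pKa + log([A⁻]/[HA]), so log([A⁻]/[HA]) = pH − pKa = 4.18 − 4.1838 = -0.0038. [A⁻]/[HA] = 10^(-0.0038) = 0.991

[A⁻]/[HA] = 0.991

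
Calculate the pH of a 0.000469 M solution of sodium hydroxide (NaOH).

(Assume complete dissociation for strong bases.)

[OH⁻] = 0.000469 M for strong base. pOH = -log[OH⁻] = 3.33, pH = 14 - pOH

pH = 10.67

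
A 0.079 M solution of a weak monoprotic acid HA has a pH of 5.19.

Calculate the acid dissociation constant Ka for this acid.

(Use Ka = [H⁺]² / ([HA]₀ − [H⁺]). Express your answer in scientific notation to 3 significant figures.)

[H⁺] = 10^(−pH) = 10^(−5.19) = 6.457e-06 M. For HA ⇌ H⁺ + A⁻, Ka = [H⁺][A⁻]/[HA] = [H⁺]² / ([HA]₀ − [H⁺]) = (6.457e-06)² / (0.079 − 6.457e-06) = 5.28e-10.

K_a = 5.28e-10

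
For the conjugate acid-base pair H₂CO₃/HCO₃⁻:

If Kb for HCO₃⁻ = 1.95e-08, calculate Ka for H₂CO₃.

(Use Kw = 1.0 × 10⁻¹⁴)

For a conjugate pair Ka × Kb = Kw, so Ka = Kw/Kb = 1.0 × 10⁻¹⁴ / 1.95e-08 = 5.13e-07.

K_a = 5.13e-07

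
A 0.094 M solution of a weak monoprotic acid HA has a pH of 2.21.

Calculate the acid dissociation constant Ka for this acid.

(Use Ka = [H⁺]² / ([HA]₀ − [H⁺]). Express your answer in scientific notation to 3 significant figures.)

[H⁺] = 10^(−pH) = 10^(−2.21) = 6.166e-03 M. For HA ⇌ H⁺ + A⁻, Ka = [H⁺][A⁻]/[HA] = [H⁺]² / ([HA]₀ − [H⁺]) = (6.166e-03)² / (0.094 − 6.166e-03) = 4.33e-04.

K_a = 4.33e-04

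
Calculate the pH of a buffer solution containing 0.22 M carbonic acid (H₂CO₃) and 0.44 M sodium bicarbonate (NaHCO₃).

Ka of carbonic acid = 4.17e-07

pKa = -log(4.17e-07) = 6.38. pH = pKa + log([A⁻]/[HA]) = 6.38 + log(0.44/0.22)

pH = 6.68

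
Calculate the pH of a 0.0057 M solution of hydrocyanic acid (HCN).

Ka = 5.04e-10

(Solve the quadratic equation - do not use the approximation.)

x² + Ka×x - Ka×C = 0. Using quadratic formula: [H⁺] = 1.6947e-06

pH = 5.77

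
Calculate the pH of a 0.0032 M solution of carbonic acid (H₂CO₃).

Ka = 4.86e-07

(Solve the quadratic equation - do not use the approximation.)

x² + Ka×x - Ka×C = 0. Using quadratic formula: [H⁺] = 3.9194e-05

pH = 4.41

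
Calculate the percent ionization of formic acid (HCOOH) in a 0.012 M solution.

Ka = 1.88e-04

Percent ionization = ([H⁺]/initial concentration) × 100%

Using Ka equilibrium: x² + Ka×x - Ka×C = 0. Solving: [H⁺] = 1.4109e-03. Percent = (1.4109e-03/0.012) × 100

Percent ionization = 11.8%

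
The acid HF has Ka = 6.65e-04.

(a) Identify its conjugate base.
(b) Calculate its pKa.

(a) The conjugate base is formed by removing one H⁺ from HF, giving F⁻. (b) pKa = -log(Ka) = -log(6.65e-04) = 3.18.

Conjugate base: F⁻; pK_a = 3.18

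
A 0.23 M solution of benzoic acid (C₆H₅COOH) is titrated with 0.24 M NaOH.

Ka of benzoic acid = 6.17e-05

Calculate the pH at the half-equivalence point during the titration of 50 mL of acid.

At half-equivalence [HA] = [A⁻], so Henderson-Hasselbalch gives pH = pKa = -log(6.17e-05) = 4.21.

pH = pKa = 4.21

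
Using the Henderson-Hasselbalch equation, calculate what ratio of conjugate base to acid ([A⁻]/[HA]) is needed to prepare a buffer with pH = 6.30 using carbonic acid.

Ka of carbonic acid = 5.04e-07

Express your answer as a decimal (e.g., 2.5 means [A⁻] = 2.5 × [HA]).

pKa = -log(5.04e-07) = 6.2976. pH = pKa + log([A⁻]/[HA]), so log([A⁻]/[HA]) = pH − pKa = 6.30 − 6.2976 = 0.0024. [A⁻]/[HA] = 10^(0.0024) = 1.01

[A⁻]/[HA] = 1.01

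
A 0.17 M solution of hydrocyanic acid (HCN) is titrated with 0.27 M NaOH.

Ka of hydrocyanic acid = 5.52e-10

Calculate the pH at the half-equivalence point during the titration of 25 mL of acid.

At half-equivalence [HA] = [A⁻], so Henderson-Hasselbalch gives pH = pKa = -log(5.52e-10) = 9.26.

pH = pKa = 9.26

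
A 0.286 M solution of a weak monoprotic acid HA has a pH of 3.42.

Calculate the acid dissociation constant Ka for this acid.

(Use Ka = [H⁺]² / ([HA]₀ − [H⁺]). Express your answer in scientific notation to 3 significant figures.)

[H⁺] = 10^(−pH) = 10^(−3.42) = 3.802e-04 M. For HA ⇌ H⁺ + A⁻, Ka = [H⁺][A⁻]/[HA] = [H⁺]² / ([HA]₀ − [H⁺]) = (3.802e-04)² / (0.286 − 3.802e-04) = 5.06e-07.

K_a = 5.06e-07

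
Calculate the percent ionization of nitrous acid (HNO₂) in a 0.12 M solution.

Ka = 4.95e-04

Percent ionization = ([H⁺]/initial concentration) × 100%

Using Ka equilibrium: x² + Ka×x - Ka×C = 0. Solving: [H⁺] = 7.4636e-03. Percent = (7.4636e-03/0.12) × 100

Percent ionization = 6.22%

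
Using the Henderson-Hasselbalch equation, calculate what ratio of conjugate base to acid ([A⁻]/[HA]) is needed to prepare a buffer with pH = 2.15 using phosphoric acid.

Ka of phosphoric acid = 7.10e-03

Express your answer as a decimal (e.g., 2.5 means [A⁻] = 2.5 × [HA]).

pKa = -log(7.10e-03) = 2.1487. pH = pKa + log([A⁻]/[HA]), so log([A⁻]/[HA]) = pH − pKa = 2.15 − 2.1487 = 0.0013. [A⁻]/[HA] = 10^(0.0013) = 1.00

[A⁻]/[HA] = 1.00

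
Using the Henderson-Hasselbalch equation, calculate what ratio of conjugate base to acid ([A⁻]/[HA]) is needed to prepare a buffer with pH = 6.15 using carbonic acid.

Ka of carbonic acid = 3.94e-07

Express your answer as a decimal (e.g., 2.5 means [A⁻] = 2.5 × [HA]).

pKa = -log(3.94e-07) = 6.4045. pH = pKa + log([A⁻]/[HA]), so log([A⁻]/[HA]) = pH − pKa = 6.15 − 6.4045 = -0.2545. [A⁻]/[HA] = 10^(-0.2545) = 0.557

[A⁻]/[HA] = 0.557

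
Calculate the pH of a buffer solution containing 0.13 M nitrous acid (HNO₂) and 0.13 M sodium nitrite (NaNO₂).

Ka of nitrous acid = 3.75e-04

pKa = -log(3.75e-04) = 3.43. pH = pKa + log([A⁻]/[HA]) = 3.43 + log(0.13/0.13)

pH = 3.43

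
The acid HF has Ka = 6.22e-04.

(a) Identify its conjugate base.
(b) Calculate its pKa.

(a) The conjugate base is formed by removing one H⁺ from HF, giving F⁻. (b) pKa = -log(Ka) = -log(6.22e-04) = 3.21.

Conjugate base: F⁻; pK_a = 3.21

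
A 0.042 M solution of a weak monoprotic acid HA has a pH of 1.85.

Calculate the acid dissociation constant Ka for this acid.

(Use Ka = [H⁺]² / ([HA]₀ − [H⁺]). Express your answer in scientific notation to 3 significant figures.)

[H⁺] = 10^(−pH) = 10^(−1.85) = 1.413e-02 M. For HA ⇌ H⁺ + A⁻, Ka = [H⁺][A⁻]/[HA] = [H⁺]² / ([HA]₀ − [H⁺]) = (1.413e-02)² / (0.042 − 1.413e-02) = 7.16e-03.

K_a = 7.16e-03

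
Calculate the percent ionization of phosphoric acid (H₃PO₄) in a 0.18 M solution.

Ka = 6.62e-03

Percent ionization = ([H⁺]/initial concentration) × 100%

Using Ka equilibrium: x² + Ka×x - Ka×C = 0. Solving: [H⁺] = 3.1368e-02. Percent = (3.1368e-02/0.18) × 100

Percent ionization = 17.4%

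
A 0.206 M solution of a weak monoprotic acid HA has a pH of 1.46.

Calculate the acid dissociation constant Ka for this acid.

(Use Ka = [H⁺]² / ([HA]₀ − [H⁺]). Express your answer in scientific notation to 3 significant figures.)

[H⁺] = 10^(−pH) = 10^(−1.46) = 3.467e-02 M. For HA ⇌ H⁺ + A⁻, Ka = [H⁺][A⁻]/[HA] = [H⁺]² / ([HA]₀ − [H⁺]) = (3.467e-02)² / (0.206 − 3.467e-02) = 7.02e-03.

K_a = 7.02e-03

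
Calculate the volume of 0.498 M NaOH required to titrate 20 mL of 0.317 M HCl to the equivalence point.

At equivalence: moles acid = moles base. moles HCl = 0.317 × 20/1000 = 0.00634 mol. V_base = moles / 0.498 × 1000 = 12.7 mL.

V_{base} = 12.7 mL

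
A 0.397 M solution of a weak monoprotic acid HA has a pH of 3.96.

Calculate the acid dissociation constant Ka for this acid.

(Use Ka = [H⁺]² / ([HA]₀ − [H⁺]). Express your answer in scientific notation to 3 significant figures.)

[H⁺] = 10^(−pH) = 10^(−3.96) = 1.096e-04 M. For HA ⇌ H⁺ + A⁻, Ka = [H⁺][A⁻]/[HA] = [H⁺]² / ([HA]₀ − [H⁺]) = (1.096e-04)² / (0.397 − 1.096e-04) = 3.03e-08.

K_a = 3.03e-08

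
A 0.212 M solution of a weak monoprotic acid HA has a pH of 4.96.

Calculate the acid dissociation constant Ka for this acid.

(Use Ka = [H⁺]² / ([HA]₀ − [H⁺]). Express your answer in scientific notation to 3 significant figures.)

[H⁺] = 10^(−pH) = 10^(−4.96) = 1.096e-05 M. For HA ⇌ H⁺ + A⁻, Ka = [H⁺][A⁻]/[HA] = [H⁺]² / ([HA]₀ − [H⁺]) = (1.096e-05)² / (0.212 − 1.096e-05) = 5.67e-10.

K_a = 5.67e-10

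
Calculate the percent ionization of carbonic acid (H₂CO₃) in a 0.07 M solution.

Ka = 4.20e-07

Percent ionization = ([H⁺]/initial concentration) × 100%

Using Ka equilibrium: x² + Ka×x - Ka×C = 0. Solving: [H⁺] = 1.7125e-04. Percent = (1.7125e-04/0.07) × 100

Percent ionization = 0.245%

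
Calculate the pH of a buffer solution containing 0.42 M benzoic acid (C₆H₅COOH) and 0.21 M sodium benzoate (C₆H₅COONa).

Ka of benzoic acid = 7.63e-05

pKa = -log(7.63e-05) = 4.12. pH = pKa + log([A⁻]/[HA]) = 4.12 + log(0.21/0.42)

pH = 3.82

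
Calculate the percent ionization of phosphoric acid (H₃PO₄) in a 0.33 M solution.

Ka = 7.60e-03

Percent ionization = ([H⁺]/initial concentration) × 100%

Using Ka equilibrium: x² + Ka×x - Ka×C = 0. Solving: [H⁺] = 4.6424e-02. Percent = (4.6424e-02/0.33) × 100

Percent ionization = 14.1%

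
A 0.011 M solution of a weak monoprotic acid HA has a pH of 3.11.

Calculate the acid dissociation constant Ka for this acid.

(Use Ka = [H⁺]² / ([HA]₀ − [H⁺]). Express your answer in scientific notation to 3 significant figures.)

[H⁺] = 10^(−pH) = 10^(−3.11) = 7.762e-04 M. For HA ⇌ H⁺ + A⁻, Ka = [H⁺][A⁻]/[HA] = [H⁺]² / ([HA]₀ − [H⁺]) = (7.762e-04)² / (0.011 − 7.762e-04) = 5.89e-05.

K_a = 5.89e-05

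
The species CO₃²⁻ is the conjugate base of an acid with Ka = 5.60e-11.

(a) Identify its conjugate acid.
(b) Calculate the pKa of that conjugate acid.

(a) The conjugate acid is formed by adding one H⁺ to CO₃²⁻, giving HCO₃⁻. (b) pKa = -log(Ka) = -log(5.60e-11) = 10.25.

Conjugate acid: HCO₃⁻; pK_a = 10.25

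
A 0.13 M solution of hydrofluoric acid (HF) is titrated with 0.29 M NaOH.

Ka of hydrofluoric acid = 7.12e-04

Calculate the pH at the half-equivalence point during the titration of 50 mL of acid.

At half-equivalence [HA] = [A⁻], so Henderson-Hasselbalch gives pH = pKa = -log(7.12e-04) = 3.15.

pH = pKa = 3.15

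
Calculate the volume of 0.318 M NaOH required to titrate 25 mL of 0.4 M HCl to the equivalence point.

At equivalence: moles acid = moles base. moles HCl = 0.4 × 25/1000 = 0.01 mol. V_base = moles / 0.318 × 1000 = 31.4 mL.

V_{base} = 31.4 mL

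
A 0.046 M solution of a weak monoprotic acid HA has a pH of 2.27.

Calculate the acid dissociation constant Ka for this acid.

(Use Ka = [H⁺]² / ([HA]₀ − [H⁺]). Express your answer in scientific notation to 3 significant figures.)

[H⁺] = 10^(−pH) = 10^(−2.27) = 5.370e-03 M. For HA ⇌ H⁺ + A⁻, Ka = [H⁺][A⁻]/[HA] = [H⁺]² / ([HA]₀ − [H⁺]) = (5.370e-03)² / (0.046 − 5.370e-03) = 7.10e-04.

K_a = 7.10e-04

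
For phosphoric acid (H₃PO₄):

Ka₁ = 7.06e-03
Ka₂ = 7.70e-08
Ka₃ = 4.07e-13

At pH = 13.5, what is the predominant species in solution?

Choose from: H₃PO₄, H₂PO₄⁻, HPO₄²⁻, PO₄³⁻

pKa₁ = 2.15, pKa₂ = 7.11, pKa₃ = 12.39. For a polyprotic acid the predominant species crosses at each pKa: below pKa_n the protonated form dominates, above it the deprotonated form does. At pH = 13.5, the predominant species is PO₄³⁻.

PO₄³⁻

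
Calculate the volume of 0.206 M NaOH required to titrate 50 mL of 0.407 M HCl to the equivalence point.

At equivalence: moles acid = moles base. moles HCl = 0.407 × 50/1000 = 0.02035 mol. V_base = moles / 0.206 × 1000 = 98.8 mL.

V_{base} = 98.8 mL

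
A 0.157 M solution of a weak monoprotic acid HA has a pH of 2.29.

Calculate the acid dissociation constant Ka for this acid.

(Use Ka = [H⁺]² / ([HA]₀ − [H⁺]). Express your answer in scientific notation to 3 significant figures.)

[H⁺] = 10^(−pH) = 10^(−2.29) = 5.129e-03 M. For HA ⇌ H⁺ + A⁻, Ka = [H⁺][A⁻]/[HA] = [H⁺]² / ([HA]₀ − [H⁺]) = (5.129e-03)² / (0.157 − 5.129e-03) = 1.73e-04.

K_a = 1.73e-04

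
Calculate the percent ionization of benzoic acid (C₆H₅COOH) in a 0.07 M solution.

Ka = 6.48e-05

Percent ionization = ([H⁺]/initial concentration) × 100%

Using Ka equilibrium: x² + Ka×x - Ka×C = 0. Solving: [H⁺] = 2.0976e-03. Percent = (2.0976e-03/0.07) × 100

Percent ionization = 3%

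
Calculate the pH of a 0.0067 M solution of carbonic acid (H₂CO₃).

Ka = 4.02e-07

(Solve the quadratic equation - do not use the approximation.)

x² + Ka×x - Ka×C = 0. Using quadratic formula: [H⁺] = 5.1697e-05

pH = 4.29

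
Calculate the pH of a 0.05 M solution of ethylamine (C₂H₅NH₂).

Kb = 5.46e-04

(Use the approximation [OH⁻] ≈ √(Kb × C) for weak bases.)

[OH⁻] = √(Kb × C) = √(5.46e-04 × 0.05) = 5.2249e-03. pOH = 2.28, pH = 14 - pOH

pH = 11.72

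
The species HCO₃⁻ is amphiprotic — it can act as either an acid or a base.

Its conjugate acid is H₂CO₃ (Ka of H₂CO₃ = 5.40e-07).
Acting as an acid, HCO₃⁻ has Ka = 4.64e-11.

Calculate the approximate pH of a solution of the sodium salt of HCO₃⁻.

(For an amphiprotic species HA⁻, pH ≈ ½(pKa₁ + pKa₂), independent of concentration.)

pKa₁ = -log(5.40e-07) = 6.27; pKa₂ = -log(4.64e-11) = 10.33. For an amphiprotic species, pH ≈ ½(pKa₁ + pKa₂) = ½(6.27 + 10.33) = 8.30.

pH = 8.30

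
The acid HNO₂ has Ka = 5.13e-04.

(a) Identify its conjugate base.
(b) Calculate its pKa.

(a) The conjugate base is formed by removing one H⁺ from HNO₂, giving NO₂⁻. (b) pKa = -log(Ka) = -log(5.13e-04) = 3.29.

Conjugate base: NO₂⁻; pK_a = 3.29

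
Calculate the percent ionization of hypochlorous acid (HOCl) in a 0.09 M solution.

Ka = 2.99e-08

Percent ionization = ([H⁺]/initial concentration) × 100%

Using Ka equilibrium: x² + Ka×x - Ka×C = 0. Solving: [H⁺] = 5.1860e-05. Percent = (5.1860e-05/0.09) × 100

Percent ionization = 0.0576%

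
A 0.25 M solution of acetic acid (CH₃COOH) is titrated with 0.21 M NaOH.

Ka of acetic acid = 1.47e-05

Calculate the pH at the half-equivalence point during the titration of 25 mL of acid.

At half-equivalence [HA] = [A⁻], so Henderson-Hasselbalch gives pH = pKa = -log(1.47e-05) = 4.83.

pH = pKa = 4.83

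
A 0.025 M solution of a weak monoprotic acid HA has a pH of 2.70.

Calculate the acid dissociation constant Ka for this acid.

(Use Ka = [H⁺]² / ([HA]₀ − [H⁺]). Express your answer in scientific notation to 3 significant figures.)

[H⁺] = 10^(−pH) = 10^(−2.70) = 1.995e-03 M. For HA ⇌ H⁺ + A⁻, Ka = [H⁺][A⁻]/[HA] = [H⁺]² / ([HA]₀ − [H⁺]) = (1.995e-03)² / (0.025 − 1.995e-03) = 1.73e-04.

K_a = 1.73e-04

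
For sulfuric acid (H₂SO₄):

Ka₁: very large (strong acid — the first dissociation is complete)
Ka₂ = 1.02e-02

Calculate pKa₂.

pKa₂ = -log(Ka₂) = -log(1.02e-02) = 1.99.

pK_{a2} = 1.99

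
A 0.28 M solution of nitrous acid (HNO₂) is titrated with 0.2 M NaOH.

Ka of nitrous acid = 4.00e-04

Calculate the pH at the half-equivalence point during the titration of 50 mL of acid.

At half-equivalence [HA] = [A⁻], so Henderson-Hasselbalch gives pH = pKa = -log(4.00e-04) = 3.40.

pH = pKa = 3.40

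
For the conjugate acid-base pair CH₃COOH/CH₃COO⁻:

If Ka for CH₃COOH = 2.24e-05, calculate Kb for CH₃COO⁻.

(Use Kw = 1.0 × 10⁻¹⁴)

For a conjugate pair Ka × Kb = Kw, so Kb = Kw/Ka = 1.0 × 10⁻¹⁴ / 2.24e-05 = 4.46e-10.

K_b = 4.46e-10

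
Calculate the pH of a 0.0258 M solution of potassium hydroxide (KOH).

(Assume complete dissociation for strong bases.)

[OH⁻] = 0.0258 M for strong base. pOH = -log[OH⁻] = 1.59, pH = 14 - pOH

pH = 12.41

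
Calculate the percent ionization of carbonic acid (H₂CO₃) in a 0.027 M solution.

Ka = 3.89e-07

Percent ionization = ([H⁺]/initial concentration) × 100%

Using Ka equilibrium: x² + Ka×x - Ka×C = 0. Solving: [H⁺] = 1.0229e-04. Percent = (1.0229e-04/0.027) × 100

Percent ionization = 0.379%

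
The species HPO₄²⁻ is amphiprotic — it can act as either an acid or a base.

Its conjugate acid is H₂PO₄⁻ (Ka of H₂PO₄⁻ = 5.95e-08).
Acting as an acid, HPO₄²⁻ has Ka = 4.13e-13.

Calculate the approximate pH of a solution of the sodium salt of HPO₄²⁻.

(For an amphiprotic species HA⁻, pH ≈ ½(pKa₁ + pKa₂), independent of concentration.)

pKa₁ = -log(5.95e-08) = 7.23; pKa₂ = -log(4.13e-13) = 12.38. For an amphiprotic species, pH ≈ ½(pKa₁ + pKa₂) = ½(7.23 + 12.38) = 9.80.

pH = 9.80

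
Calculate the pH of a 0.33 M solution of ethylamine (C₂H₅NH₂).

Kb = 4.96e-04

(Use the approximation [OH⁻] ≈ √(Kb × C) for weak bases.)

[OH⁻] = √(Kb × C) = √(4.96e-04 × 0.33) = 1.2794e-02. pOH = 1.89, pH = 14 - pOH

pH = 12.11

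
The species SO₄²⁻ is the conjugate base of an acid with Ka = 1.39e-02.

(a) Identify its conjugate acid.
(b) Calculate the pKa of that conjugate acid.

(a) The conjugate acid is formed by adding one H⁺ to SO₄²⁻, giving HSO₄⁻. (b) pKa = -log(Ka) = -log(1.39e-02) = 1.86.

Conjugate acid: HSO₄⁻; pK_a = 1.86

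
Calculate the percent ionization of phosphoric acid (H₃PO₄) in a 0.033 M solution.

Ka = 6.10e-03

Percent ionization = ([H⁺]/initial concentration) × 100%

Using Ka equilibrium: x² + Ka×x - Ka×C = 0. Solving: [H⁺] = 1.1462e-02. Percent = (1.1462e-02/0.033) × 100

Percent ionization = 34.7%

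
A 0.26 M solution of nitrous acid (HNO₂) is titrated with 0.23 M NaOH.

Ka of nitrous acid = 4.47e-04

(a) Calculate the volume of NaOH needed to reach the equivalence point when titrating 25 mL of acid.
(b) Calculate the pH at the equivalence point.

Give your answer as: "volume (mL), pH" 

moles acid = 0.26 × 25/1000 = 0.0065 mol; V_base = moles/0.23 × 1000 = 28.3 mL. At equivalence only the conjugate base is present: [A⁻] = 0.0065/0.053 = 1.2204e-01 M. Kb = Kw/Ka = 2.24e-11; [OH⁻] = √(Kb × [A⁻]) = 1.6523e-06; pOH = 5.78; pH = 14 - pOH = 8.22.

V = 28.3 mL, pH = 8.22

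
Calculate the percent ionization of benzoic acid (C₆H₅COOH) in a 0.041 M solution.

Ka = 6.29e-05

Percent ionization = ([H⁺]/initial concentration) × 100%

Using Ka equilibrium: x² + Ka×x - Ka×C = 0. Solving: [H⁺] = 1.5748e-03. Percent = (1.5748e-03/0.041) × 100

Percent ionization = 3.84%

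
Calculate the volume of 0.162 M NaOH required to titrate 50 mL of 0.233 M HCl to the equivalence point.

At equivalence: moles acid = moles base. moles HCl = 0.233 × 50/1000 = 0.01165 mol. V_base = moles / 0.162 × 1000 = 71.9 mL.

V_{base} = 71.9 mL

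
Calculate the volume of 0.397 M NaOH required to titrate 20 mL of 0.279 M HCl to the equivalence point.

At equivalence: moles acid = moles base. moles HCl = 0.279 × 20/1000 = 0.00558 mol. V_base = moles / 0.397 × 1000 = 14.1 mL.

V_{base} = 14.1 mL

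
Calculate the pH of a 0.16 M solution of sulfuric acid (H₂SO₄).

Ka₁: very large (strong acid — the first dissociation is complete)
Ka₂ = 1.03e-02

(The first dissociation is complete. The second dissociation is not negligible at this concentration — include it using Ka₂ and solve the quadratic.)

First dissociation is complete: [H⁺]₀ = [HSO₄⁻]₀ = C = 0.16 M. Second dissociation HSO₄⁻ ⇌ H⁺ + SO₄²⁻: let x = [SO₄²⁻]. Ka₂ = (C + x)·x / (C − x) = 1.03e-02 → x² + (C + Ka₂)·x − Ka₂·C = 0 → x² + 0.17030·x − 1.648e-03 = 0. x = (−0.17030 + √(0.17030² + 4 × 1.648e-03)) / 2 = 9.1820e-03 M. [H⁺] = C + x = 0.16 + 9.1820e-03 = 1.6918e-01 M. pH = -log(1.6918e-01) = 0.77.

pH = 0.77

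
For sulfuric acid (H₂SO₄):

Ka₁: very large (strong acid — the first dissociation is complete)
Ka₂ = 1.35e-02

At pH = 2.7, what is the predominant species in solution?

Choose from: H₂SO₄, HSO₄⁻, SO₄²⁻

The first dissociation is complete, so H₂SO₄ itself is never the predominant species in water; pKa₂ = -log(1.35e-02) = 1.87. For a polyprotic acid the predominant species crosses at each pKa: below pKa_n the protonated form dominates, above it the deprotonated form does. At pH = 2.7, the predominant species is SO₄²⁻.

SO₄²⁻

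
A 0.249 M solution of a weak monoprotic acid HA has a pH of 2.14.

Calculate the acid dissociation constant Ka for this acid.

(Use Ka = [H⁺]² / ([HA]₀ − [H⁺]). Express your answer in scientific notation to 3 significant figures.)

[H⁺] = 10^(−pH) = 10^(−2.14) = 7.244e-03 M. For HA ⇌ H⁺ + A⁻, Ka = [H⁺][A⁻]/[HA] = [H⁺]² / ([HA]₀ − [H⁺]) = (7.244e-03)² / (0.249 − 7.244e-03) = 2.17e-04.

K_a = 2.17e-04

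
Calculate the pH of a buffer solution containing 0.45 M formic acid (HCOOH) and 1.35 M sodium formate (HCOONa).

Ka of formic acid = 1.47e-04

pKa = -log(1.47e-04) = 3.83. pH = pKa + log([A⁻]/[HA]) = 3.83 + log(1.35/0.45)

pH = 4.31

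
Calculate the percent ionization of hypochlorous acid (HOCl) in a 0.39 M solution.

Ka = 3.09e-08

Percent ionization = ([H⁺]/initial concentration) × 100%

Using Ka equilibrium: x² + Ka×x - Ka×C = 0. Solving: [H⁺] = 1.0976e-04. Percent = (1.0976e-04/0.39) × 100

Percent ionization = 0.0281%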